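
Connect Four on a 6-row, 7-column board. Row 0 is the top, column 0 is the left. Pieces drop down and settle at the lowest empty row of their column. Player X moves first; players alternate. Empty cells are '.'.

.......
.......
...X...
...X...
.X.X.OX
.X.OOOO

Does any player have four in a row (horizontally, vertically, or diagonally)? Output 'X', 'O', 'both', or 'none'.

O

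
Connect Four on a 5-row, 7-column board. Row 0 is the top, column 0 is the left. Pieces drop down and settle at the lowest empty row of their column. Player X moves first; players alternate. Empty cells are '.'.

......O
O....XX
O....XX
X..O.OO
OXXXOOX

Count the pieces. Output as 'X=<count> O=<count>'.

X=9 O=9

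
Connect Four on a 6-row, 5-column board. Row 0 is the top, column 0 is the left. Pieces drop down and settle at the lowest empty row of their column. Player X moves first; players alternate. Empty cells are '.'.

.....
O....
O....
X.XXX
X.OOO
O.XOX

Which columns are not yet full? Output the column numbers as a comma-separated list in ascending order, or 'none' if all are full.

col 0: top cell = '.' → open
col 1: top cell = '.' → open
col 2: top cell = '.' → open
col 3: top cell = '.' → open
col 4: top cell = '.' → open

Answer: 0,1,2,3,4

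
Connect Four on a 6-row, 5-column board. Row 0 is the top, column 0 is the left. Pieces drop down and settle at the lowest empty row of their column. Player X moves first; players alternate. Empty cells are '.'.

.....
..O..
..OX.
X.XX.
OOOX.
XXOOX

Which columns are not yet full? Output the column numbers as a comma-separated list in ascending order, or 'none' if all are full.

Answer: 0,1,2,3,4

Derivation:
col 0: top cell = '.' → open
col 1: top cell = '.' → open
col 2: top cell = '.' → open
col 3: top cell = '.' → open
col 4: top cell = '.' → open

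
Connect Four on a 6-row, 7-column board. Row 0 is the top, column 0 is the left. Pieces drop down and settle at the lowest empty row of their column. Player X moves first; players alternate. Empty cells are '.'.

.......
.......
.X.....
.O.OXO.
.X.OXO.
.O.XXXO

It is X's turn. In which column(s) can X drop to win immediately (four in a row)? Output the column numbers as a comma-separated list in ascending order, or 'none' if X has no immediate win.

col 0: drop X → no win
col 1: drop X → no win
col 2: drop X → WIN!
col 3: drop X → no win
col 4: drop X → WIN!
col 5: drop X → no win
col 6: drop X → no win

Answer: 2,4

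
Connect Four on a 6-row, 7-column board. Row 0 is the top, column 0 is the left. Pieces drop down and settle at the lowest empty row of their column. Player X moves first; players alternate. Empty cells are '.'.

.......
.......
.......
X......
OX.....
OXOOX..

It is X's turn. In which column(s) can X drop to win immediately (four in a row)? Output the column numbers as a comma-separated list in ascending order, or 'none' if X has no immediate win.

col 0: drop X → no win
col 1: drop X → no win
col 2: drop X → no win
col 3: drop X → no win
col 4: drop X → no win
col 5: drop X → no win
col 6: drop X → no win

Answer: none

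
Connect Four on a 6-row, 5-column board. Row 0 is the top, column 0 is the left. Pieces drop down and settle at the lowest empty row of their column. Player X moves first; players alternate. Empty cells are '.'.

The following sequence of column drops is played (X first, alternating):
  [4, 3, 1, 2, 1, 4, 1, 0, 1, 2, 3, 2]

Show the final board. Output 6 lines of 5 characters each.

Answer: .....
.....
.X...
.XO..
.XOXO
OXOOX

Derivation:
Move 1: X drops in col 4, lands at row 5
Move 2: O drops in col 3, lands at row 5
Move 3: X drops in col 1, lands at row 5
Move 4: O drops in col 2, lands at row 5
Move 5: X drops in col 1, lands at row 4
Move 6: O drops in col 4, lands at row 4
Move 7: X drops in col 1, lands at row 3
Move 8: O drops in col 0, lands at row 5
Move 9: X drops in col 1, lands at row 2
Move 10: O drops in col 2, lands at row 4
Move 11: X drops in col 3, lands at row 4
Move 12: O drops in col 2, lands at row 3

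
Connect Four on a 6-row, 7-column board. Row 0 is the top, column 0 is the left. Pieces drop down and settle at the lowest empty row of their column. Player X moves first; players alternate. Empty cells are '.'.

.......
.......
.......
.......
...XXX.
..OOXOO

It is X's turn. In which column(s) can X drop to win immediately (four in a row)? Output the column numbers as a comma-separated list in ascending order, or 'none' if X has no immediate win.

col 0: drop X → no win
col 1: drop X → no win
col 2: drop X → WIN!
col 3: drop X → no win
col 4: drop X → no win
col 5: drop X → no win
col 6: drop X → WIN!

Answer: 2,6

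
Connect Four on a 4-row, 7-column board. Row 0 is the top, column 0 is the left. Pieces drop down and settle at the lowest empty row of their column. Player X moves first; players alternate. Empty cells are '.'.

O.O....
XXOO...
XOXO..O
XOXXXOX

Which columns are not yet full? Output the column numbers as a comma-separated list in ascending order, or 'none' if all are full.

col 0: top cell = 'O' → FULL
col 1: top cell = '.' → open
col 2: top cell = 'O' → FULL
col 3: top cell = '.' → open
col 4: top cell = '.' → open
col 5: top cell = '.' → open
col 6: top cell = '.' → open

Answer: 1,3,4,5,6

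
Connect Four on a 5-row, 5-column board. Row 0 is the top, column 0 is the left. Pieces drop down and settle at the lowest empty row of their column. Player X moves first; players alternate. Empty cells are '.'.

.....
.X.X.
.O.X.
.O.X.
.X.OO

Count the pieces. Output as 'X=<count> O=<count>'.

X=5 O=4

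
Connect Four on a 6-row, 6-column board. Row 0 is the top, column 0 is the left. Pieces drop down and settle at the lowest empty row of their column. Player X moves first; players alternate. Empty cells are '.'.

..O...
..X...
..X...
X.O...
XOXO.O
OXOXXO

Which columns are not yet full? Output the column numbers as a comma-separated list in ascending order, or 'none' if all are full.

col 0: top cell = '.' → open
col 1: top cell = '.' → open
col 2: top cell = 'O' → FULL
col 3: top cell = '.' → open
col 4: top cell = '.' → open
col 5: top cell = '.' → open

Answer: 0,1,3,4,5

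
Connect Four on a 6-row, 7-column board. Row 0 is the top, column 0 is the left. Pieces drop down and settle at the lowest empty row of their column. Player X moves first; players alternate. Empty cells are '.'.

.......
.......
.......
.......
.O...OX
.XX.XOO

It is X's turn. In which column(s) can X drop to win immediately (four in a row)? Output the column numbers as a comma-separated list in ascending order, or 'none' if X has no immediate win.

Answer: 3

Derivation:
col 0: drop X → no win
col 1: drop X → no win
col 2: drop X → no win
col 3: drop X → WIN!
col 4: drop X → no win
col 5: drop X → no win
col 6: drop X → no win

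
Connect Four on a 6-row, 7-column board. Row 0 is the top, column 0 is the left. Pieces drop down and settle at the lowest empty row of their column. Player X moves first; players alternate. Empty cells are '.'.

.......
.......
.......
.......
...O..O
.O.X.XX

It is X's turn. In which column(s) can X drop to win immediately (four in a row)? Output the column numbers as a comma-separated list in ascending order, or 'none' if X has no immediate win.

col 0: drop X → no win
col 1: drop X → no win
col 2: drop X → no win
col 3: drop X → no win
col 4: drop X → WIN!
col 5: drop X → no win
col 6: drop X → no win

Answer: 4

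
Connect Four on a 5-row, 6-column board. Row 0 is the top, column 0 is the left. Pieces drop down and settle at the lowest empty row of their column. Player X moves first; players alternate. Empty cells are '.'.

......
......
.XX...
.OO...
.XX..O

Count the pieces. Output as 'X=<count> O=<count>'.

X=4 O=3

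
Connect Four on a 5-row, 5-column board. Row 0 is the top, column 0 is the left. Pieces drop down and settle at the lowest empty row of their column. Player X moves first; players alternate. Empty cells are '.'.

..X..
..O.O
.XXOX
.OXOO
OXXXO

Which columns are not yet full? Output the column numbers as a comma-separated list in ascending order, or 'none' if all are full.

col 0: top cell = '.' → open
col 1: top cell = '.' → open
col 2: top cell = 'X' → FULL
col 3: top cell = '.' → open
col 4: top cell = '.' → open

Answer: 0,1,3,4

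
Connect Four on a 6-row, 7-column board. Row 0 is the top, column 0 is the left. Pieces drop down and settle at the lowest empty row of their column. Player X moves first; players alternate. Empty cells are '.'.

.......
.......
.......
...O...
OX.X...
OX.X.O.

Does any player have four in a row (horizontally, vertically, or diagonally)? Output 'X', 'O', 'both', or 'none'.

none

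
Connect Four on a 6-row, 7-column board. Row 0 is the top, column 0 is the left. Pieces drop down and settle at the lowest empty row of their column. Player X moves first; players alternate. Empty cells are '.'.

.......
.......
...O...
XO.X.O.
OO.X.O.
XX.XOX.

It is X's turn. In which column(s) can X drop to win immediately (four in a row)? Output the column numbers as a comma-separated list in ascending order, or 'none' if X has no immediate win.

Answer: 2

Derivation:
col 0: drop X → no win
col 1: drop X → no win
col 2: drop X → WIN!
col 3: drop X → no win
col 4: drop X → no win
col 5: drop X → no win
col 6: drop X → no win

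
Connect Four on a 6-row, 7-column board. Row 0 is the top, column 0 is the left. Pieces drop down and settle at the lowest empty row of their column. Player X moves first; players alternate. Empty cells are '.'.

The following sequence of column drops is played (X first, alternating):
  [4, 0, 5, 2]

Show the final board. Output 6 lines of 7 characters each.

Answer: .......
.......
.......
.......
.......
O.O.XX.

Derivation:
Move 1: X drops in col 4, lands at row 5
Move 2: O drops in col 0, lands at row 5
Move 3: X drops in col 5, lands at row 5
Move 4: O drops in col 2, lands at row 5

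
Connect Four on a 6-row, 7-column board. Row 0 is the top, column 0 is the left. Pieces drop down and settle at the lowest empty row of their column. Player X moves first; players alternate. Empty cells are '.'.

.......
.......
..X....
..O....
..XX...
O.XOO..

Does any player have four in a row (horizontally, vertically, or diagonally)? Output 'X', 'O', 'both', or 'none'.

none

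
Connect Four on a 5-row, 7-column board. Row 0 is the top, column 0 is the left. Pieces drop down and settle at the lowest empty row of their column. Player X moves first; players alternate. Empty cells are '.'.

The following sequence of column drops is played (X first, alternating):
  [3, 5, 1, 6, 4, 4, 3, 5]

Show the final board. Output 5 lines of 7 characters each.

Answer: .......
.......
.......
...XOO.
.X.XXOO

Derivation:
Move 1: X drops in col 3, lands at row 4
Move 2: O drops in col 5, lands at row 4
Move 3: X drops in col 1, lands at row 4
Move 4: O drops in col 6, lands at row 4
Move 5: X drops in col 4, lands at row 4
Move 6: O drops in col 4, lands at row 3
Move 7: X drops in col 3, lands at row 3
Move 8: O drops in col 5, lands at row 3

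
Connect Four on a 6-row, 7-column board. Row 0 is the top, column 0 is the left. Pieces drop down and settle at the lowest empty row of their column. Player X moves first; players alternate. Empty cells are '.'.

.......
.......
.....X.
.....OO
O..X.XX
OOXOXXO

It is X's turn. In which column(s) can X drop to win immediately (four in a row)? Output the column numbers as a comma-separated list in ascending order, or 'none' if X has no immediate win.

Answer: 4

Derivation:
col 0: drop X → no win
col 1: drop X → no win
col 2: drop X → no win
col 3: drop X → no win
col 4: drop X → WIN!
col 5: drop X → no win
col 6: drop X → no win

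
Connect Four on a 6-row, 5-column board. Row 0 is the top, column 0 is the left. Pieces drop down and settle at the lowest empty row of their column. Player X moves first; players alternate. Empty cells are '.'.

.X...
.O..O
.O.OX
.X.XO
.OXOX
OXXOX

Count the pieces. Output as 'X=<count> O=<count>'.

X=9 O=9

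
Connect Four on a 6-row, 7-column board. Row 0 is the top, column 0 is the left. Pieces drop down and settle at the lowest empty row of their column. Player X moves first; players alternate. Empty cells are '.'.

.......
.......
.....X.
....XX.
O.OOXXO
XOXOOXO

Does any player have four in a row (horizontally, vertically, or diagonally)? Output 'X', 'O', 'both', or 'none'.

X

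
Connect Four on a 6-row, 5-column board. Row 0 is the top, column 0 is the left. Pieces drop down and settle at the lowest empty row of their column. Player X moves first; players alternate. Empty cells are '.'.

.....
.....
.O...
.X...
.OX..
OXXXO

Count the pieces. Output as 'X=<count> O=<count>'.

X=5 O=4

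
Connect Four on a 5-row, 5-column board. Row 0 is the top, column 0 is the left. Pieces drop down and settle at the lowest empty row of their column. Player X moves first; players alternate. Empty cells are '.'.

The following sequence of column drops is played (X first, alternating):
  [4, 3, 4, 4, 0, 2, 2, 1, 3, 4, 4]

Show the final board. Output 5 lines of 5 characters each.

Move 1: X drops in col 4, lands at row 4
Move 2: O drops in col 3, lands at row 4
Move 3: X drops in col 4, lands at row 3
Move 4: O drops in col 4, lands at row 2
Move 5: X drops in col 0, lands at row 4
Move 6: O drops in col 2, lands at row 4
Move 7: X drops in col 2, lands at row 3
Move 8: O drops in col 1, lands at row 4
Move 9: X drops in col 3, lands at row 3
Move 10: O drops in col 4, lands at row 1
Move 11: X drops in col 4, lands at row 0

Answer: ....X
....O
....O
..XXX
XOOOX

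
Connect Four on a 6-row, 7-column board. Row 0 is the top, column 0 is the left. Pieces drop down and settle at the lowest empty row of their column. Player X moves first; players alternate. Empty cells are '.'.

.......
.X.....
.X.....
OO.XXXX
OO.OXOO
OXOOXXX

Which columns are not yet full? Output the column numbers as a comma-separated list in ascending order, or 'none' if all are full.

col 0: top cell = '.' → open
col 1: top cell = '.' → open
col 2: top cell = '.' → open
col 3: top cell = '.' → open
col 4: top cell = '.' → open
col 5: top cell = '.' → open
col 6: top cell = '.' → open

Answer: 0,1,2,3,4,5,6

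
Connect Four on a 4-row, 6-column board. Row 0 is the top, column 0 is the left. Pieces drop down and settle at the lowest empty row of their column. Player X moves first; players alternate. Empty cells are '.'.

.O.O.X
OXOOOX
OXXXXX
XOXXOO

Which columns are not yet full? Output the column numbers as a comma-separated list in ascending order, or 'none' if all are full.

Answer: 0,2,4

Derivation:
col 0: top cell = '.' → open
col 1: top cell = 'O' → FULL
col 2: top cell = '.' → open
col 3: top cell = 'O' → FULL
col 4: top cell = '.' → open
col 5: top cell = 'X' → FULL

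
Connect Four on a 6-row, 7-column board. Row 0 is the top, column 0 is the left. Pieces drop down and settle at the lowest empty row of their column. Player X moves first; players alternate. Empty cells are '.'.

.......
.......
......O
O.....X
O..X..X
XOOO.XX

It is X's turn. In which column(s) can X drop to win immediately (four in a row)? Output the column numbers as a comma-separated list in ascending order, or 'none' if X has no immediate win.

Answer: none

Derivation:
col 0: drop X → no win
col 1: drop X → no win
col 2: drop X → no win
col 3: drop X → no win
col 4: drop X → no win
col 5: drop X → no win
col 6: drop X → no win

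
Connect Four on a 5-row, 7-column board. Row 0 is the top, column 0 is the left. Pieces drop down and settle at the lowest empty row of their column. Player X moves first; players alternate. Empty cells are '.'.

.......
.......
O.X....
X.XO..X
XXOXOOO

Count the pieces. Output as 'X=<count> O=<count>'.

X=7 O=6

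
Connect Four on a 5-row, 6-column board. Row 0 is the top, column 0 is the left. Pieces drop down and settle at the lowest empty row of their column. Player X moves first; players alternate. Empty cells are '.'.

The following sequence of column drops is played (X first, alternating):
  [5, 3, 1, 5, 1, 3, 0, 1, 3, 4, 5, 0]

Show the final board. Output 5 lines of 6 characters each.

Move 1: X drops in col 5, lands at row 4
Move 2: O drops in col 3, lands at row 4
Move 3: X drops in col 1, lands at row 4
Move 4: O drops in col 5, lands at row 3
Move 5: X drops in col 1, lands at row 3
Move 6: O drops in col 3, lands at row 3
Move 7: X drops in col 0, lands at row 4
Move 8: O drops in col 1, lands at row 2
Move 9: X drops in col 3, lands at row 2
Move 10: O drops in col 4, lands at row 4
Move 11: X drops in col 5, lands at row 2
Move 12: O drops in col 0, lands at row 3

Answer: ......
......
.O.X.X
OX.O.O
XX.OOX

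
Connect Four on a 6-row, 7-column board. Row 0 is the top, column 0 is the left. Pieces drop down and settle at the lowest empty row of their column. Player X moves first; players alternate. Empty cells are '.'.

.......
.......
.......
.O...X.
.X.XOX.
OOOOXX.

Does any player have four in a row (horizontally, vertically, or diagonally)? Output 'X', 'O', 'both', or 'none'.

O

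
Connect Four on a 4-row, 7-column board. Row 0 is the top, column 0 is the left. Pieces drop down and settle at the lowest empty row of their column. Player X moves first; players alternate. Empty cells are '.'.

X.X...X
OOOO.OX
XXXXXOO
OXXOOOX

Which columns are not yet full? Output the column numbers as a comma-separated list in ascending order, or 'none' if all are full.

col 0: top cell = 'X' → FULL
col 1: top cell = '.' → open
col 2: top cell = 'X' → FULL
col 3: top cell = '.' → open
col 4: top cell = '.' → open
col 5: top cell = '.' → open
col 6: top cell = 'X' → FULL

Answer: 1,3,4,5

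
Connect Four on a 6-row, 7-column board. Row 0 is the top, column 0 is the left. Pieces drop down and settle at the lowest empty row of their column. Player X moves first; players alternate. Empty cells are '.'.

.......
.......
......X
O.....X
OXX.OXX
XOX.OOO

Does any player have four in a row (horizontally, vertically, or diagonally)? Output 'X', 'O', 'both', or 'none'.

none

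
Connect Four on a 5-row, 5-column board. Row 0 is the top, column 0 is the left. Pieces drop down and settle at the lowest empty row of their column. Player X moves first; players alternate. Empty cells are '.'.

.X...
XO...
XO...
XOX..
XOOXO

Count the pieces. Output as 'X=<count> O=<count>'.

X=7 O=6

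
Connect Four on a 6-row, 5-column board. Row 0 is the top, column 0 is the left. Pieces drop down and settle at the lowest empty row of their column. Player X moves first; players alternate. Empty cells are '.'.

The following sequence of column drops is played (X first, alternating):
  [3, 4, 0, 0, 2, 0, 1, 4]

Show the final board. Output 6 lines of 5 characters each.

Move 1: X drops in col 3, lands at row 5
Move 2: O drops in col 4, lands at row 5
Move 3: X drops in col 0, lands at row 5
Move 4: O drops in col 0, lands at row 4
Move 5: X drops in col 2, lands at row 5
Move 6: O drops in col 0, lands at row 3
Move 7: X drops in col 1, lands at row 5
Move 8: O drops in col 4, lands at row 4

Answer: .....
.....
.....
O....
O...O
XXXXO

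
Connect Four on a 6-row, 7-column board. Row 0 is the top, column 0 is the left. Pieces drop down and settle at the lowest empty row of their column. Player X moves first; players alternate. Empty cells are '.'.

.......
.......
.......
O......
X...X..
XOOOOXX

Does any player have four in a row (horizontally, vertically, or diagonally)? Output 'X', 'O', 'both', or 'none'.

O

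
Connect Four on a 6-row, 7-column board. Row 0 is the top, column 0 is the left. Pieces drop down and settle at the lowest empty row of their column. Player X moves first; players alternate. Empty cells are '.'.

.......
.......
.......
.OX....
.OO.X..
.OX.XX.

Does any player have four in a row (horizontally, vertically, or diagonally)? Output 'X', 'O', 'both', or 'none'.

none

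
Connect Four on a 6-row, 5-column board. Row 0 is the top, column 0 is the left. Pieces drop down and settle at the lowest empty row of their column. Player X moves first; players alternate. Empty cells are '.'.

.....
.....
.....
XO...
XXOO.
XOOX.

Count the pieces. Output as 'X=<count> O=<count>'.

X=5 O=5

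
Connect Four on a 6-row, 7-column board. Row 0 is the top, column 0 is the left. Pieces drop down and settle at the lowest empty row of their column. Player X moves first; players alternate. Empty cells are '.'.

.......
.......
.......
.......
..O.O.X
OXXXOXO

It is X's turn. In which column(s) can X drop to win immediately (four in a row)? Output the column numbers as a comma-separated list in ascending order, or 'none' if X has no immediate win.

col 0: drop X → no win
col 1: drop X → no win
col 2: drop X → no win
col 3: drop X → no win
col 4: drop X → no win
col 5: drop X → no win
col 6: drop X → no win

Answer: none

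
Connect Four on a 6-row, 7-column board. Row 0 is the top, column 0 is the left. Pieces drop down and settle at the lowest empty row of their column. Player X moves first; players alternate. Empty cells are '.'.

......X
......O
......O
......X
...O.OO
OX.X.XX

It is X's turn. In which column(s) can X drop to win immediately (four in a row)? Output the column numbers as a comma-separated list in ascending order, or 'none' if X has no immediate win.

col 0: drop X → no win
col 1: drop X → no win
col 2: drop X → no win
col 3: drop X → no win
col 4: drop X → WIN!
col 5: drop X → no win

Answer: 4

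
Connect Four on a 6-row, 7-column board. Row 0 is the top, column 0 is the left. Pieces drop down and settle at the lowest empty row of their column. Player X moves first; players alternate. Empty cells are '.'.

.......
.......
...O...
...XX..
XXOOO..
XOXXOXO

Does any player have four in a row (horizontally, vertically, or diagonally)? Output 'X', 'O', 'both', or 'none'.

none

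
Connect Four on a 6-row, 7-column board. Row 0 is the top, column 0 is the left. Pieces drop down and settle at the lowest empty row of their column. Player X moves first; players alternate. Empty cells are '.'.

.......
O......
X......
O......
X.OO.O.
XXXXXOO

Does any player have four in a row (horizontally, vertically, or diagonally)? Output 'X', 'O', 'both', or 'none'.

X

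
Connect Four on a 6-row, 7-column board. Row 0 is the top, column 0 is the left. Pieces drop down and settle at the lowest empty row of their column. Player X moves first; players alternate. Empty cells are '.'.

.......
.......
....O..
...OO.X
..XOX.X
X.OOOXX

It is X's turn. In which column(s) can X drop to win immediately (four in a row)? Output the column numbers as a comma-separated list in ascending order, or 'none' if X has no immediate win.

col 0: drop X → no win
col 1: drop X → no win
col 2: drop X → no win
col 3: drop X → no win
col 4: drop X → no win
col 5: drop X → no win
col 6: drop X → WIN!

Answer: 6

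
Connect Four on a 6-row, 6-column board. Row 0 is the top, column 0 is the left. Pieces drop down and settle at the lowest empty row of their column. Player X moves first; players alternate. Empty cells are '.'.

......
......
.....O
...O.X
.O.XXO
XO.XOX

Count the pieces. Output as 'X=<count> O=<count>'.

X=6 O=6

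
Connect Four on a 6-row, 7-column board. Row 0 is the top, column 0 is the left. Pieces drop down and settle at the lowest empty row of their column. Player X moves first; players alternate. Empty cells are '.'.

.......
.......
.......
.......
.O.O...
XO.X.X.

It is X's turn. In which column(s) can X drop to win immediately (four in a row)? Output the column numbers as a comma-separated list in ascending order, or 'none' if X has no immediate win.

col 0: drop X → no win
col 1: drop X → no win
col 2: drop X → no win
col 3: drop X → no win
col 4: drop X → no win
col 5: drop X → no win
col 6: drop X → no win

Answer: none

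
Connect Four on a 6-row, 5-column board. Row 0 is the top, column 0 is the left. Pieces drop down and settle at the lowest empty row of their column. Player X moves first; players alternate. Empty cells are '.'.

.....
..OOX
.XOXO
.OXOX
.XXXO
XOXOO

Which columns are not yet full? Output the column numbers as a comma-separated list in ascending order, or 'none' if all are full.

col 0: top cell = '.' → open
col 1: top cell = '.' → open
col 2: top cell = '.' → open
col 3: top cell = '.' → open
col 4: top cell = '.' → open

Answer: 0,1,2,3,4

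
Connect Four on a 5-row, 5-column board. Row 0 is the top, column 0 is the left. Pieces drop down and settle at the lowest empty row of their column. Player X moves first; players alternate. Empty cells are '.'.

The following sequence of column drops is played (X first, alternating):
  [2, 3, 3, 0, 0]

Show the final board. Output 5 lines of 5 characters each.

Answer: .....
.....
.....
X..X.
O.XO.

Derivation:
Move 1: X drops in col 2, lands at row 4
Move 2: O drops in col 3, lands at row 4
Move 3: X drops in col 3, lands at row 3
Move 4: O drops in col 0, lands at row 4
Move 5: X drops in col 0, lands at row 3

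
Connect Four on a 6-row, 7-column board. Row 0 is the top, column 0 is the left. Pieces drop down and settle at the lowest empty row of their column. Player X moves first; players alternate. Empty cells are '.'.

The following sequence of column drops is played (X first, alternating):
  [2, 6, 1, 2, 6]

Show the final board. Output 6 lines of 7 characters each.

Move 1: X drops in col 2, lands at row 5
Move 2: O drops in col 6, lands at row 5
Move 3: X drops in col 1, lands at row 5
Move 4: O drops in col 2, lands at row 4
Move 5: X drops in col 6, lands at row 4

Answer: .......
.......
.......
.......
..O...X
.XX...O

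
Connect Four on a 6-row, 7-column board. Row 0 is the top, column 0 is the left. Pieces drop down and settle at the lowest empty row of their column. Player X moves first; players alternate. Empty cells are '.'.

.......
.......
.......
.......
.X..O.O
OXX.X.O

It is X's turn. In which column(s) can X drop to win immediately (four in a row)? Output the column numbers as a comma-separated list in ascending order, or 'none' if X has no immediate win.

col 0: drop X → no win
col 1: drop X → no win
col 2: drop X → no win
col 3: drop X → WIN!
col 4: drop X → no win
col 5: drop X → no win
col 6: drop X → no win

Answer: 3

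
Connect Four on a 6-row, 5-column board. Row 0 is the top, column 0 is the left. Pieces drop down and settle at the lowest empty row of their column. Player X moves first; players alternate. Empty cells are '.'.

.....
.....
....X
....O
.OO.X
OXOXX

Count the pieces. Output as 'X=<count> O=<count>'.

X=5 O=5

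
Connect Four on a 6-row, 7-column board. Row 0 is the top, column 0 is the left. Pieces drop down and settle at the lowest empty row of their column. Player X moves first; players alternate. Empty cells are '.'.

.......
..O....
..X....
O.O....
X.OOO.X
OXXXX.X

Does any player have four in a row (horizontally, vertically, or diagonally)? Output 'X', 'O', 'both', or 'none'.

X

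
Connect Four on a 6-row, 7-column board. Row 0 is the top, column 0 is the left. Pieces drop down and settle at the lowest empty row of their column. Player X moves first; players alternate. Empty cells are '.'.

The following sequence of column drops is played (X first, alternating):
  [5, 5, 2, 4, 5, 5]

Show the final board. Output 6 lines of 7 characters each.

Move 1: X drops in col 5, lands at row 5
Move 2: O drops in col 5, lands at row 4
Move 3: X drops in col 2, lands at row 5
Move 4: O drops in col 4, lands at row 5
Move 5: X drops in col 5, lands at row 3
Move 6: O drops in col 5, lands at row 2

Answer: .......
.......
.....O.
.....X.
.....O.
..X.OX.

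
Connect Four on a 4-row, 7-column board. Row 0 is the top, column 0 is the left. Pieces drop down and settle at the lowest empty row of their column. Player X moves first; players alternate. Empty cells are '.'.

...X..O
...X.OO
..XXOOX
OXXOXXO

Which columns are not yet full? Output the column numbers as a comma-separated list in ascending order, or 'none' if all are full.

Answer: 0,1,2,4,5

Derivation:
col 0: top cell = '.' → open
col 1: top cell = '.' → open
col 2: top cell = '.' → open
col 3: top cell = 'X' → FULL
col 4: top cell = '.' → open
col 5: top cell = '.' → open
col 6: top cell = 'O' → FULL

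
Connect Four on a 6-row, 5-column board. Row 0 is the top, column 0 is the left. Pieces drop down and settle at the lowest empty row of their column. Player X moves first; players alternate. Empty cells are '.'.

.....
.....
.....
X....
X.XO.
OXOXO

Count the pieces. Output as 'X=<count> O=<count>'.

X=5 O=4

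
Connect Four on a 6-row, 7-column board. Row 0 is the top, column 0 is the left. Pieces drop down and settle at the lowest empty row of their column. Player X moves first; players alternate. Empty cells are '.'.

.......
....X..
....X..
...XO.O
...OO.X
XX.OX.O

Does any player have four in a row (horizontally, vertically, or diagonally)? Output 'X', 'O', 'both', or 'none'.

none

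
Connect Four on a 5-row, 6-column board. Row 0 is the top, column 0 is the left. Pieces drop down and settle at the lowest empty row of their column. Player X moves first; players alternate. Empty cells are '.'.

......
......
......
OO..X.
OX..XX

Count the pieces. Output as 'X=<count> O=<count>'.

X=4 O=3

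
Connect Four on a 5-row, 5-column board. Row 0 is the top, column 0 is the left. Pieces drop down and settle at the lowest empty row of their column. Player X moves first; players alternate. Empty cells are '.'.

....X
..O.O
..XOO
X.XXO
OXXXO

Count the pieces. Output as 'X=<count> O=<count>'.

X=8 O=7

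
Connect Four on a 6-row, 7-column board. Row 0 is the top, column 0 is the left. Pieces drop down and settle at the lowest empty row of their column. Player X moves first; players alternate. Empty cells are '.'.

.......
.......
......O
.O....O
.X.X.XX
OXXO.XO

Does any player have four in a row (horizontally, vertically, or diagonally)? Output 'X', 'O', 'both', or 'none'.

none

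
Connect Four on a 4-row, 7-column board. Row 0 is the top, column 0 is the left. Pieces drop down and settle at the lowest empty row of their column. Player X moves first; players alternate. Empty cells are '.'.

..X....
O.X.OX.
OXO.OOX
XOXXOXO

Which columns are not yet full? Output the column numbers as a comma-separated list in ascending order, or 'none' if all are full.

Answer: 0,1,3,4,5,6

Derivation:
col 0: top cell = '.' → open
col 1: top cell = '.' → open
col 2: top cell = 'X' → FULL
col 3: top cell = '.' → open
col 4: top cell = '.' → open
col 5: top cell = '.' → open
col 6: top cell = '.' → open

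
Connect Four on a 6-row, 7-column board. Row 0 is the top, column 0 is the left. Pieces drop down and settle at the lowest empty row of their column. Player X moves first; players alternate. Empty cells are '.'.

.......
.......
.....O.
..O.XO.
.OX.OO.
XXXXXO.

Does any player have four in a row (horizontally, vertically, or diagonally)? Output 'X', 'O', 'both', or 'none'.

both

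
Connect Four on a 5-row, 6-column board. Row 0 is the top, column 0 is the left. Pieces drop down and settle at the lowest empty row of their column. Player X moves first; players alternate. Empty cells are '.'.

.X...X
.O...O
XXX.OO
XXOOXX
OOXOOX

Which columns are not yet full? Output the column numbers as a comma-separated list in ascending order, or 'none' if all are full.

Answer: 0,2,3,4

Derivation:
col 0: top cell = '.' → open
col 1: top cell = 'X' → FULL
col 2: top cell = '.' → open
col 3: top cell = '.' → open
col 4: top cell = '.' → open
col 5: top cell = 'X' → FULL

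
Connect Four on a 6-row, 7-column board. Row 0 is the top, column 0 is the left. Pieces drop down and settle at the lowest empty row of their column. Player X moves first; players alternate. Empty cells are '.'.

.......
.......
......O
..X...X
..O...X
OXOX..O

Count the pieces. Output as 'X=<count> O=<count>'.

X=5 O=5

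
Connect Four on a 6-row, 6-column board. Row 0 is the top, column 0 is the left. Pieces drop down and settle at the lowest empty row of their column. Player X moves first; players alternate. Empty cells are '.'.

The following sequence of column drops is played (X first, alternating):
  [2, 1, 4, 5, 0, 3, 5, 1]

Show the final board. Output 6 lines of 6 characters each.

Move 1: X drops in col 2, lands at row 5
Move 2: O drops in col 1, lands at row 5
Move 3: X drops in col 4, lands at row 5
Move 4: O drops in col 5, lands at row 5
Move 5: X drops in col 0, lands at row 5
Move 6: O drops in col 3, lands at row 5
Move 7: X drops in col 5, lands at row 4
Move 8: O drops in col 1, lands at row 4

Answer: ......
......
......
......
.O...X
XOXOXO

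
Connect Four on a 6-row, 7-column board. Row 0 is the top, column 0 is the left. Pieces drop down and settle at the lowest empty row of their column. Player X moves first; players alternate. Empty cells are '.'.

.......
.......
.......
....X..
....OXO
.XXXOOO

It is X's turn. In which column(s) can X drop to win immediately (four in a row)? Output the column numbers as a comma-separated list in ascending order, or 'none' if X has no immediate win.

Answer: 0

Derivation:
col 0: drop X → WIN!
col 1: drop X → no win
col 2: drop X → no win
col 3: drop X → no win
col 4: drop X → no win
col 5: drop X → no win
col 6: drop X → no win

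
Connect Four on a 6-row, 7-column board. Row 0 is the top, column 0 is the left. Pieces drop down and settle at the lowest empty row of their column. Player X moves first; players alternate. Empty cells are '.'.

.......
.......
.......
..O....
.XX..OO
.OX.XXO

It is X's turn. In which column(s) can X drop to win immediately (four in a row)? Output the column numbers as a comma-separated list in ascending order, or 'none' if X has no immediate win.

col 0: drop X → no win
col 1: drop X → no win
col 2: drop X → no win
col 3: drop X → WIN!
col 4: drop X → no win
col 5: drop X → no win
col 6: drop X → no win

Answer: 3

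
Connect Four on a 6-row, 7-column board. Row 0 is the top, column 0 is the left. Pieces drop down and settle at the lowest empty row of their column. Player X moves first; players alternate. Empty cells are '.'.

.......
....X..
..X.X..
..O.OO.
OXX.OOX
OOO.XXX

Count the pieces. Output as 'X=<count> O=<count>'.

X=9 O=9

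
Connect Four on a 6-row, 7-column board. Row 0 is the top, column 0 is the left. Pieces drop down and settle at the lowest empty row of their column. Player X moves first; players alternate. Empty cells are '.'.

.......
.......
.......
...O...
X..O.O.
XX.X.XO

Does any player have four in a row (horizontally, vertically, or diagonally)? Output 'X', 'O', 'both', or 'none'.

none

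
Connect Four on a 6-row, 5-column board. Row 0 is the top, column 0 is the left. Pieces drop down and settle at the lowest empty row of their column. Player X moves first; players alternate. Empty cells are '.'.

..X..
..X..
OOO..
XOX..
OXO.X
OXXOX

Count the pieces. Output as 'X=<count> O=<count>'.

X=9 O=8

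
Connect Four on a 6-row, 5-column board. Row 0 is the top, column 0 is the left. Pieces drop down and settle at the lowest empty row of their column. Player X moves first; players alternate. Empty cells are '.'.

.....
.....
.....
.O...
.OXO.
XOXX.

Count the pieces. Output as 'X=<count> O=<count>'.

X=4 O=4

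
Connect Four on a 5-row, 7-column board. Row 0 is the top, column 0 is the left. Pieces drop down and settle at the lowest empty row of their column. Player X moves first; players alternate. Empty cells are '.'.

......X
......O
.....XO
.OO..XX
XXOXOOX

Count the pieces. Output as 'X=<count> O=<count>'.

X=8 O=7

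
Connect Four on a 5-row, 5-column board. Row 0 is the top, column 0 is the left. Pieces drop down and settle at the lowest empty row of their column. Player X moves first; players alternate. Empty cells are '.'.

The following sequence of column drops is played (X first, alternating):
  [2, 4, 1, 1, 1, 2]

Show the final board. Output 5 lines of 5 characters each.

Answer: .....
.....
.X...
.OO..
.XX.O

Derivation:
Move 1: X drops in col 2, lands at row 4
Move 2: O drops in col 4, lands at row 4
Move 3: X drops in col 1, lands at row 4
Move 4: O drops in col 1, lands at row 3
Move 5: X drops in col 1, lands at row 2
Move 6: O drops in col 2, lands at row 3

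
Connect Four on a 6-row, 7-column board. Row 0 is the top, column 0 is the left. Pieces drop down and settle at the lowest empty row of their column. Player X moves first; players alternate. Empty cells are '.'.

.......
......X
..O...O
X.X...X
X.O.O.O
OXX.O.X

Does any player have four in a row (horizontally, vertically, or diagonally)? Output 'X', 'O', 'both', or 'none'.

none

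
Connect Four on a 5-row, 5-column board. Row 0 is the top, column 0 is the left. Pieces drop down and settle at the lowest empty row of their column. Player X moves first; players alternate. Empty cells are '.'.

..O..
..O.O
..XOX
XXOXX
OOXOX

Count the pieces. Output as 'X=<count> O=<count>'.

X=8 O=8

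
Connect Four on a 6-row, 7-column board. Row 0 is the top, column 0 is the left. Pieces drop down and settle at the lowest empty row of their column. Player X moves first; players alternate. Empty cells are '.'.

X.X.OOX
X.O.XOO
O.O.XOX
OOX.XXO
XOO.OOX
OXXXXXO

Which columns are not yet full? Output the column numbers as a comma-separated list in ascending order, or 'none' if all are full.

col 0: top cell = 'X' → FULL
col 1: top cell = '.' → open
col 2: top cell = 'X' → FULL
col 3: top cell = '.' → open
col 4: top cell = 'O' → FULL
col 5: top cell = 'O' → FULL
col 6: top cell = 'X' → FULL

Answer: 1,3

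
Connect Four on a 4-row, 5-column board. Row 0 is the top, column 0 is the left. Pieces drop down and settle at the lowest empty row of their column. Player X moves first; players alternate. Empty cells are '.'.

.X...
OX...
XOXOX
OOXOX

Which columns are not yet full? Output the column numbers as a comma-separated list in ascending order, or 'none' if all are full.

Answer: 0,2,3,4

Derivation:
col 0: top cell = '.' → open
col 1: top cell = 'X' → FULL
col 2: top cell = '.' → open
col 3: top cell = '.' → open
col 4: top cell = '.' → open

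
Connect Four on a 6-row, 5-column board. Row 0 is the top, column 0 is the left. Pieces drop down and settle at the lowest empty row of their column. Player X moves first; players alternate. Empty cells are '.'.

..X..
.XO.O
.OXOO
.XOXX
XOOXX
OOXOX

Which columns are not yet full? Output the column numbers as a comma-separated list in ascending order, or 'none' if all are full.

col 0: top cell = '.' → open
col 1: top cell = '.' → open
col 2: top cell = 'X' → FULL
col 3: top cell = '.' → open
col 4: top cell = '.' → open

Answer: 0,1,3,4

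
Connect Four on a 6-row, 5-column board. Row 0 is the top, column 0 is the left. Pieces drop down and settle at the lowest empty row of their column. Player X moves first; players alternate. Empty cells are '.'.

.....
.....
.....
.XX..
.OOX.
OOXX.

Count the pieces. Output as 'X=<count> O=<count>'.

X=5 O=4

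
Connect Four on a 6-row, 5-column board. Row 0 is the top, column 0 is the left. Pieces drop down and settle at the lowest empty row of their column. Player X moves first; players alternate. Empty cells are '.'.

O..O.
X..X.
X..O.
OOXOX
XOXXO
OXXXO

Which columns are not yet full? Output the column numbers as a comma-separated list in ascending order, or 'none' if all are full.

Answer: 1,2,4

Derivation:
col 0: top cell = 'O' → FULL
col 1: top cell = '.' → open
col 2: top cell = '.' → open
col 3: top cell = 'O' → FULL
col 4: top cell = '.' → open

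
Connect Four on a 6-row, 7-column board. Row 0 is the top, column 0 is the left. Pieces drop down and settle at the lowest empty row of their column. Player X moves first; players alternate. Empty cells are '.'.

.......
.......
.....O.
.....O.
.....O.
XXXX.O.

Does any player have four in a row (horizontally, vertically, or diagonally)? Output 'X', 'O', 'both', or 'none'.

both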